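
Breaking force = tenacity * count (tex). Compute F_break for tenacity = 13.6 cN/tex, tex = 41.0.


Formula: Breaking force = Tenacity * Linear density
F = 13.6 cN/tex * 41.0 tex
F = 557.60 cN

557.60 cN


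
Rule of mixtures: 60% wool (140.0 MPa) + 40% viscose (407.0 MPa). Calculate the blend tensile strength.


Formula: Blend property = (fraction_A * property_A) + (fraction_B * property_B)
Step 1: Contribution A = 60/100 * 140.0 MPa = 84.0 MPa
Step 2: Contribution B = 40/100 * 407.0 MPa = 162.8 MPa
Step 3: Blend tensile strength = 84.0 + 162.8 = 246.8 MPa

246.8 MPa


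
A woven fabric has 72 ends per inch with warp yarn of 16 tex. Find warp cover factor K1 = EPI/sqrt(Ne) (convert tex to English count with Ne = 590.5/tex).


Formula: K1 = EPI / sqrt(Ne), with Ne = 590.5 / tex_warp
Step 1: Ne = 590.5 / 16 = 36.906
Step 2: sqrt(Ne) = sqrt(36.906) = 6.075
Step 3: K1 = 72 / 6.075 = 11.9

11.9


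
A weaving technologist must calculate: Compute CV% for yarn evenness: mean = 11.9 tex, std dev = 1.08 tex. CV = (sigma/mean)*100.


Formula: CV% = (standard deviation / mean) * 100
Step 1: Ratio = 1.08 / 11.9 = 0.090756
Step 2: CV% = 0.090756 * 100 = 9.0756% ≈ 9.1%

9.1%


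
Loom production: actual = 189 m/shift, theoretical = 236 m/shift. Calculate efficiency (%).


Formula: Efficiency% = (Actual output / Theoretical output) * 100
Efficiency% = (189 / 236) * 100
Efficiency% = 0.800847 * 100 = 80.0847% ≈ 80.1%

80.1%


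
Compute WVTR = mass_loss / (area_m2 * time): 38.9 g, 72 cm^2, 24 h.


Formula: WVTR = mass_loss / (area * time)
Step 1: Convert area: 72 cm^2 = 0.0072 m^2
Step 2: WVTR = 38.9 g / (0.0072 m^2 * 24 h)
Step 3: WVTR = 38.9 / 0.1728 = 225.1 g/m^2/h

225.1 g/m^2/h


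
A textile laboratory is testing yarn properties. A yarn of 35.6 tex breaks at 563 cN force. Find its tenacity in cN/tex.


Formula: Tenacity = Breaking force / Linear density
Tenacity = 563 cN / 35.6 tex
Tenacity = 15.81 cN/tex

15.81 cN/tex


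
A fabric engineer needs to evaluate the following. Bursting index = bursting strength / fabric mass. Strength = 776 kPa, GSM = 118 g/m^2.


Formula: Bursting Index = Bursting Strength / Fabric GSM
BI = 776 kPa / 118 g/m^2
BI = 6.576 kPa/(g/m^2)

6.576 kPa/(g/m^2)


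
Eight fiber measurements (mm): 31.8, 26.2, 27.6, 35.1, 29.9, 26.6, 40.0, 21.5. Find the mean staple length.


Formula: Mean = sum of lengths / count
Sum = 31.8 + 26.2 + 27.6 + 35.1 + 29.9 + 26.6 + 40.0 + 21.5
Sum = 238.7 mm
Mean = 238.7 / 8 = 29.84 mm

29.84 mm


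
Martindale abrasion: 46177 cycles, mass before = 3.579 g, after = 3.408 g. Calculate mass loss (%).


Formula: Mass loss% = ((m_before - m_after) / m_before) * 100
Step 1: Mass loss = 3.579 - 3.408 = 0.171 g
Step 2: Ratio = 0.171 / 3.579 = 0.0477787
Step 3: Mass loss% = 0.0477787 * 100 = 4.77787% ≈ 4.78%

4.78%


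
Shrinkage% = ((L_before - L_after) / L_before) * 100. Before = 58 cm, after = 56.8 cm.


Formula: Shrinkage% = ((L_before - L_after) / L_before) * 100
Step 1: Shrinkage = 58 - 56.8 = 1.2 cm
Step 2: Shrinkage% = (1.2 / 58) * 100
Step 3: Shrinkage% = 0.02069 * 100 = 2.069% ≈ 2.1%

2.1%


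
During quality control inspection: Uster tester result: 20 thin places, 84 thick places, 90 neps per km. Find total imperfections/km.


Formula: Total = thin places + thick places + neps
Total = 20 + 84 + 90
Total = 194 imperfections/km

194 imperfections/km


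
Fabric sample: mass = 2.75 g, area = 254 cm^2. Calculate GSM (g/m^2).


Formula: GSM = mass_g / area_m2
Step 1: Convert area: 254 cm^2 = 254 / 10000 = 0.0254 m^2
Step 2: GSM = 2.75 g / 0.0254 m^2 = 108.3 g/m^2

108.3 g/m^2


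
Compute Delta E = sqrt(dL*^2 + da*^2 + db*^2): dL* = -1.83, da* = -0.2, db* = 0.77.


Formula: Delta E = sqrt(dL*^2 + da*^2 + db*^2)
Step 1: dL*^2 = (-1.83)^2 = 3.3489
Step 2: da*^2 = (-0.2)^2 = 0.04
Step 3: db*^2 = 0.77^2 = 0.5929
Step 4: Sum = 3.3489 + 0.04 + 0.5929 = 3.9818
Step 5: Delta E = sqrt(3.9818) = 2.0

2.0 Delta E


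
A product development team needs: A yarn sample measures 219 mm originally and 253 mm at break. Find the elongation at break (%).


Formula: Elongation (%) = ((L_break - L0) / L0) * 100
Step 1: Extension = 253 - 219 = 34 mm
Step 2: Elongation = (34 / 219) * 100
Step 3: Elongation = 0.155251 * 100 = 15.5251% ≈ 15.5%

15.5%


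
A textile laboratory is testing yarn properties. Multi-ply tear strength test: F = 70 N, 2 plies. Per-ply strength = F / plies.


Formula: Per-ply strength = Total force / Number of plies
Per-ply = 70 N / 2
Per-ply = 35 N

35 N


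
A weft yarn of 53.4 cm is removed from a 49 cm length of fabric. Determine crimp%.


Formula: Crimp% = ((L_yarn - L_fabric) / L_fabric) * 100
Step 1: Extension = 53.4 - 49 = 4.4 cm
Step 2: Crimp% = (4.4 / 49) * 100
Step 3: Crimp% = 0.089796 * 100 = 8.9796% ≈ 9.0%

9.0%


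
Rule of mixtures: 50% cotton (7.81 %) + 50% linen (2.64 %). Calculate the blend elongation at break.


Formula: Blend property = (fraction_A * property_A) + (fraction_B * property_B)
Step 1: Contribution A = 50/100 * 7.81 % = 3.905 %
Step 2: Contribution B = 50/100 * 2.64 % = 1.32 %
Step 3: Blend elongation at break = 3.905 + 1.32 = 5.225 %

5.225 %


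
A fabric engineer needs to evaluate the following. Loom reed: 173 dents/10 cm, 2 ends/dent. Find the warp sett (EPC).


Formula: EPC = (dents per 10 cm * ends per dent) / 10
Step 1: Total ends per 10 cm = 173 * 2 = 346
Step 2: EPC = 346 / 10 = 34.6 ends/cm

34.6 ends/cm


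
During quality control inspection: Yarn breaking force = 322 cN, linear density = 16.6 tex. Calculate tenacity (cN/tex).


Formula: Tenacity = Breaking force / Linear density
Tenacity = 322 cN / 16.6 tex
Tenacity = 19.40 cN/tex

19.40 cN/tex


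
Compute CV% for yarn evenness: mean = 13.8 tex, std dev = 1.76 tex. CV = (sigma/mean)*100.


Formula: CV% = (standard deviation / mean) * 100
Step 1: Ratio = 1.76 / 13.8 = 0.127536
Step 2: CV% = 0.127536 * 100 = 12.7536% ≈ 12.8%

12.8%


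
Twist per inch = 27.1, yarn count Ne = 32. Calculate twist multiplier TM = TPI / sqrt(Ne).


Formula: TM = TPI / sqrt(Ne)
Step 1: sqrt(Ne) = sqrt(32) = 5.6569
Step 2: TM = 27.1 / 5.6569 = 4.79

4.79 TM


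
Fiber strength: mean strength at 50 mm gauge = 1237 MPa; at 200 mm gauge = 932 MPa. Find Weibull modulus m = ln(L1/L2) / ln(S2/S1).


Formula: m = ln(L1/L2) / ln(S2/S1)
Step 1: ln(L1/L2) = ln(50/200) = -1.38629
Step 2: S2/S1 = 932/1237 = 0.75344
Step 3: ln(S2/S1) = ln(0.75344) = -0.28311
Step 4: m = -1.38629 / -0.28311 = 4.90

4.90 (Weibull m)


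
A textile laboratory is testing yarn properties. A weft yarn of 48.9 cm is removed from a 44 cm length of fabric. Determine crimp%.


Formula: Crimp% = ((L_yarn - L_fabric) / L_fabric) * 100
Step 1: Extension = 48.9 - 44 = 4.9 cm
Step 2: Crimp% = (4.9 / 44) * 100
Step 3: Crimp% = 0.111364 * 100 = 11.1364% ≈ 11.1%

11.1%


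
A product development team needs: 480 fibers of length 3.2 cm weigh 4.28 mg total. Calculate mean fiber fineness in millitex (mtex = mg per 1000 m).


Formula: fineness (mtex) = mass (mg) / total length (km) = (mass_mg / total_length_m) * 1000
Step 1: Convert fiber length: 3.2 cm = 0.032 m
Step 2: Total fiber length = 480 * 0.032 = 15.36 m
Step 3: Linear density = 4.28 mg / 15.36 m = 0.2786 mg/m
Step 4: fineness = 0.2786 * 1000 = 278.6 mtex

278.6 mtex


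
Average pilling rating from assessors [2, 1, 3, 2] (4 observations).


Formula: Mean = sum / count
Sum = 2 + 1 + 3 + 2 = 8
Mean = 8 / 4 = 2.0

2.0


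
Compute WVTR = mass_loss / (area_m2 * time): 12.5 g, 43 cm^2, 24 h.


Formula: WVTR = mass_loss / (area * time)
Step 1: Convert area: 43 cm^2 = 0.0043 m^2
Step 2: WVTR = 12.5 g / (0.0043 m^2 * 24 h)
Step 3: WVTR = 12.5 / 0.1032 = 121.1 g/m^2/h

121.1 g/m^2/h


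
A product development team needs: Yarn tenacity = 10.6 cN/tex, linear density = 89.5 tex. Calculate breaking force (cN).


Formula: Breaking force = Tenacity * Linear density
F = 10.6 cN/tex * 89.5 tex
F = 948.70 cN

948.70 cN


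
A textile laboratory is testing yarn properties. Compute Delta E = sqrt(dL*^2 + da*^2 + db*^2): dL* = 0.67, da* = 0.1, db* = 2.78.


Formula: Delta E = sqrt(dL*^2 + da*^2 + db*^2)
Step 1: dL*^2 = 0.67^2 = 0.4489
Step 2: da*^2 = 0.1^2 = 0.01
Step 3: db*^2 = 2.78^2 = 7.7284
Step 4: Sum = 0.4489 + 0.01 + 7.7284 = 8.1873
Step 5: Delta E = sqrt(8.1873) = 2.86

2.86 Delta E


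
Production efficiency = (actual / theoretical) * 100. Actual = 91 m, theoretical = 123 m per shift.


Formula: Efficiency% = (Actual output / Theoretical output) * 100
Efficiency% = (91 / 123) * 100
Efficiency% = 0.739837 * 100 = 73.9837% ≈ 74.0%

74.0%


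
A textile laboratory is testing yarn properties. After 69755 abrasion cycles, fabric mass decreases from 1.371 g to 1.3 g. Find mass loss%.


Formula: Mass loss% = ((m_before - m_after) / m_before) * 100
Step 1: Mass loss = 1.371 - 1.3 = 0.071 g
Step 2: Ratio = 0.071 / 1.371 = 0.051787
Step 3: Mass loss% = 0.051787 * 100 = 5.1787% ≈ 5.18%

5.18%


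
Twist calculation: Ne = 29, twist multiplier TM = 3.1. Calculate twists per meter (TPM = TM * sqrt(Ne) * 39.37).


Formula: TPM = TM * sqrt(Ne) * 39.37
Step 1: sqrt(Ne) = sqrt(29) = 5.3852
Step 2: TM * sqrt(Ne) = 3.1 * 5.3852 = 16.6941
Step 3: TPM = 16.6941 * 39.37 = 657 twists/m

657 twists/m


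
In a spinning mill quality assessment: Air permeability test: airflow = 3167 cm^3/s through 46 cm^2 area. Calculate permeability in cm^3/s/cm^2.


Formula: Air Permeability = Airflow / Test Area
AP = 3167 cm^3/s / 46 cm^2
AP = 68.8 cm^3/s/cm^2

68.8 cm^3/s/cm^2


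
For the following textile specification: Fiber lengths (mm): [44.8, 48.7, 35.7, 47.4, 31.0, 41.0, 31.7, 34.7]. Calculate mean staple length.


Formula: Mean = sum of lengths / count
Sum = 44.8 + 48.7 + 35.7 + 47.4 + 31.0 + 41.0 + 31.7 + 34.7
Sum = 315.0 mm
Mean = 315.0 / 8 = 39.38 mm

39.38 mm


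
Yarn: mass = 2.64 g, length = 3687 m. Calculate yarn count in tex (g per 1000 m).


Formula: Tex = (mass_g / length_m) * 1000
Substituting: Tex = (2.64 / 3687) * 1000
Intermediate: 2.64 / 3687 = 0.00071603 g/m
Tex = 0.00071603 * 1000 = 0.72 tex

0.72 tex


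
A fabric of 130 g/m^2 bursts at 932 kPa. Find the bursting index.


Formula: Bursting Index = Bursting Strength / Fabric GSM
BI = 932 kPa / 130 g/m^2
BI = 7.169 kPa/(g/m^2)

7.169 kPa/(g/m^2)


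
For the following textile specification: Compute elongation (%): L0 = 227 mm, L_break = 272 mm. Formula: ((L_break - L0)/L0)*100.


Formula: Elongation (%) = ((L_break - L0) / L0) * 100
Step 1: Extension = 272 - 227 = 45 mm
Step 2: Elongation = (45 / 227) * 100
Step 3: Elongation = 0.198238 * 100 = 19.8238% ≈ 19.8%

19.8%


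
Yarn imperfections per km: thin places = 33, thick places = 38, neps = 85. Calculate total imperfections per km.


Formula: Total = thin places + thick places + neps
Total = 33 + 38 + 85
Total = 156 imperfections/km

156 imperfections/km


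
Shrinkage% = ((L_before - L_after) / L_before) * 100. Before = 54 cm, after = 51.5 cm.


Formula: Shrinkage% = ((L_before - L_after) / L_before) * 100
Step 1: Shrinkage = 54 - 51.5 = 2.5 cm
Step 2: Shrinkage% = (2.5 / 54) * 100
Step 3: Shrinkage% = 0.046296 * 100 = 4.6296% ≈ 4.6%

4.6%


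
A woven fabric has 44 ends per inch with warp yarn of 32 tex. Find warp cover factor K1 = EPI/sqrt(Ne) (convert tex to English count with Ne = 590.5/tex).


Formula: K1 = EPI / sqrt(Ne), with Ne = 590.5 / tex_warp
Step 1: Ne = 590.5 / 32 = 18.453
Step 2: sqrt(Ne) = sqrt(18.453) = 4.2957
Step 3: K1 = 44 / 4.2957 = 10.2

10.2


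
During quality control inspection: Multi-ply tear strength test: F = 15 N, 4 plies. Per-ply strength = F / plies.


Formula: Per-ply strength = Total force / Number of plies
Per-ply = 15 N / 4
Per-ply = 3.75 N

3.75 N


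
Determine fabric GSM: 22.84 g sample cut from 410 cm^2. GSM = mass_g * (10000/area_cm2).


Formula: GSM = mass_g / area_m2
Step 1: Convert area: 410 cm^2 = 410 / 10000 = 0.041 m^2
Step 2: GSM = 22.84 g / 0.041 m^2 = 557.1 g/m^2

557.1 g/m^2


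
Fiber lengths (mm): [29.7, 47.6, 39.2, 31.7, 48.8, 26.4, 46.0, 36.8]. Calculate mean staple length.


Formula: Mean = sum of lengths / count
Sum = 29.7 + 47.6 + 39.2 + 31.7 + 48.8 + 26.4 + 46.0 + 36.8
Sum = 306.2 mm
Mean = 306.2 / 8 = 38.28 mm

38.28 mm


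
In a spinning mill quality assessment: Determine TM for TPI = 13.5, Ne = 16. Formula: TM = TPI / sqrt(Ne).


Formula: TM = TPI / sqrt(Ne)
Step 1: sqrt(Ne) = sqrt(16) = 4
Step 2: TM = 13.5 / 4 = 3.38

3.38 TM


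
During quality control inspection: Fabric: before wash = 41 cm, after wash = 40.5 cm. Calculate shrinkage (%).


Formula: Shrinkage% = ((L_before - L_after) / L_before) * 100
Step 1: Shrinkage = 41 - 40.5 = 0.5 cm
Step 2: Shrinkage% = (0.5 / 41) * 100
Step 3: Shrinkage% = 0.012195 * 100 = 1.2195% ≈ 1.2%

1.2%


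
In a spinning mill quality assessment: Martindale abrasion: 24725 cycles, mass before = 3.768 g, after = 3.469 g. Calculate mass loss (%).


Formula: Mass loss% = ((m_before - m_after) / m_before) * 100
Step 1: Mass loss = 3.768 - 3.469 = 0.299 g
Step 2: Ratio = 0.299 / 3.768 = 0.0793524
Step 3: Mass loss% = 0.0793524 * 100 = 7.93524% ≈ 7.94%

7.94%


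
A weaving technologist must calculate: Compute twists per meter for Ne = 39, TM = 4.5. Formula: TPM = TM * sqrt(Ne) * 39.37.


Formula: TPM = TM * sqrt(Ne) * 39.37
Step 1: sqrt(Ne) = sqrt(39) = 6.245
Step 2: TM * sqrt(Ne) = 4.5 * 6.245 = 28.1025
Step 3: TPM = 28.1025 * 39.37 = 1106 twists/m

1106 twists/m


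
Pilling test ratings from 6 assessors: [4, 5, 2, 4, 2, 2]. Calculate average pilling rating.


Formula: Mean = sum / count
Sum = 4 + 5 + 2 + 4 + 2 + 2 = 19
Mean = 19 / 6 = 3.2

3.2


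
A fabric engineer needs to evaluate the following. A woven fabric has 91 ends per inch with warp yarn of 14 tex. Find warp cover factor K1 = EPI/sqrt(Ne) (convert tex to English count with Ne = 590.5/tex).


Formula: K1 = EPI / sqrt(Ne), with Ne = 590.5 / tex_warp
Step 1: Ne = 590.5 / 14 = 42.179
Step 2: sqrt(Ne) = sqrt(42.179) = 6.4945
Step 3: K1 = 91 / 6.4945 = 14.0

14.0


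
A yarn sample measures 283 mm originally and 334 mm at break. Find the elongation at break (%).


Formula: Elongation (%) = ((L_break - L0) / L0) * 100
Step 1: Extension = 334 - 283 = 51 mm
Step 2: Elongation = (51 / 283) * 100
Step 3: Elongation = 0.180212 * 100 = 18.0212% ≈ 18.0%

18.0%


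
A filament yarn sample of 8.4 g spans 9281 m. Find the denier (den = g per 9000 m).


Formula: den = (mass_g / length_m) * 9000
Substituting: den = (8.4 / 9281) * 9000
Intermediate: 8.4 / 9281 = 0.00090507 g/m
den = 0.00090507 * 9000 = 8.1 denier

8.1 denier


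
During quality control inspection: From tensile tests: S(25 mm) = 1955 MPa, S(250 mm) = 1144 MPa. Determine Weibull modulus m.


Formula: m = ln(L1/L2) / ln(S2/S1)
Step 1: ln(L1/L2) = ln(25/250) = -2.30259
Step 2: S2/S1 = 1144/1955 = 0.58517
Step 3: ln(S2/S1) = ln(0.58517) = -0.53585
Step 4: m = -2.30259 / -0.53585 = 4.30

4.30 (Weibull m)


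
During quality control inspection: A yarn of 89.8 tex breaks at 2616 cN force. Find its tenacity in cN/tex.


Formula: Tenacity = Breaking force / Linear density
Tenacity = 2616 cN / 89.8 tex
Tenacity = 29.13 cN/tex

29.13 cN/tex


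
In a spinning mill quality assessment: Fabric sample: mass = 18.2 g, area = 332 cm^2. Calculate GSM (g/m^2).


Formula: GSM = mass_g / area_m2
Step 1: Convert area: 332 cm^2 = 332 / 10000 = 0.0332 m^2
Step 2: GSM = 18.2 g / 0.0332 m^2 = 548.2 g/m^2

548.2 g/m^2


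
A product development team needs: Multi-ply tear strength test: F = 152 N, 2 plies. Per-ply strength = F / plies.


Formula: Per-ply strength = Total force / Number of plies
Per-ply = 152 N / 2
Per-ply = 76 N

76 N


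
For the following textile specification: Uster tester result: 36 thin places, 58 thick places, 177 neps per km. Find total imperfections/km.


Formula: Total = thin places + thick places + neps
Total = 36 + 58 + 177
Total = 271 imperfections/km

271 imperfections/km


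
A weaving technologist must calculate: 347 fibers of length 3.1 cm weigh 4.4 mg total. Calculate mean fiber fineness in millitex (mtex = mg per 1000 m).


Formula: fineness (mtex) = mass (mg) / total length (km) = (mass_mg / total_length_m) * 1000
Step 1: Convert fiber length: 3.1 cm = 0.031 m
Step 2: Total fiber length = 347 * 0.031 = 10.757 m
Step 3: Linear density = 4.4 mg / 10.757 m = 0.4090 mg/m
Step 4: fineness = 0.4090 * 1000 = 409.0 mtex

409.0 mtex


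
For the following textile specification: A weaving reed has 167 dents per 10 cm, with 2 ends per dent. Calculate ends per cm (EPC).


Formula: EPC = (dents per 10 cm * ends per dent) / 10
Step 1: Total ends per 10 cm = 167 * 2 = 334
Step 2: EPC = 334 / 10 = 33.4 ends/cm

33.4 ends/cm


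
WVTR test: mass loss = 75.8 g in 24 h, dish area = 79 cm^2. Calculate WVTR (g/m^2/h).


Formula: WVTR = mass_loss / (area * time)
Step 1: Convert area: 79 cm^2 = 0.0079 m^2
Step 2: WVTR = 75.8 g / (0.0079 m^2 * 24 h)
Step 3: WVTR = 75.8 / 0.1896 = 399.8 g/m^2/h

399.8 g/m^2/h


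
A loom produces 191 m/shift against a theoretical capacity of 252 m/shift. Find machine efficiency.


Formula: Efficiency% = (Actual output / Theoretical output) * 100
Efficiency% = (191 / 252) * 100
Efficiency% = 0.757937 * 100 = 75.7937% ≈ 75.8%

75.8%


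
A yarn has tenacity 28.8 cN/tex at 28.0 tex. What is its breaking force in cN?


Formula: Breaking force = Tenacity * Linear density
F = 28.8 cN/tex * 28.0 tex
F = 806.40 cN

806.40 cN


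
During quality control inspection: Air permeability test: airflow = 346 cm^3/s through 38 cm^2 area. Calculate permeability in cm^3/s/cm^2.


Formula: Air Permeability = Airflow / Test Area
AP = 346 cm^3/s / 38 cm^2
AP = 9.1 cm^3/s/cm^2

9.1 cm^3/s/cm^2


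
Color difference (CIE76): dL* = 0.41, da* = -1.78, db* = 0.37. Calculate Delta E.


Formula: Delta E = sqrt(dL*^2 + da*^2 + db*^2)
Step 1: dL*^2 = 0.41^2 = 0.1681
Step 2: da*^2 = (-1.78)^2 = 3.1684
Step 3: db*^2 = 0.37^2 = 0.1369
Step 4: Sum = 0.1681 + 3.1684 + 0.1369 = 3.4734
Step 5: Delta E = sqrt(3.4734) = 1.86

1.86 Delta E


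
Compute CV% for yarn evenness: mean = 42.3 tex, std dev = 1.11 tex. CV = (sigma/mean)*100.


Formula: CV% = (standard deviation / mean) * 100
Step 1: Ratio = 1.11 / 42.3 = 0.026241
Step 2: CV% = 0.026241 * 100 = 2.6241% ≈ 2.6%

2.6%


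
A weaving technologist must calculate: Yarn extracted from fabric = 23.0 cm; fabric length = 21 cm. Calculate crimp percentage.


Formula: Crimp% = ((L_yarn - L_fabric) / L_fabric) * 100
Step 1: Extension = 23.0 - 21 = 2.0 cm
Step 2: Crimp% = (2.0 / 21) * 100
Step 3: Crimp% = 0.095238 * 100 = 9.5238% ≈ 9.5%

9.5%


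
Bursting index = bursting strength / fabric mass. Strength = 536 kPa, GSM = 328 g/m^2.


Formula: Bursting Index = Bursting Strength / Fabric GSM
BI = 536 kPa / 328 g/m^2
BI = 1.634 kPa/(g/m^2)

1.634 kPa/(g/m^2)


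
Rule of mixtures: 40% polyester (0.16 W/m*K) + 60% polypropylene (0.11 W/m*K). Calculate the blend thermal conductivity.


Formula: Blend property = (fraction_A * property_A) + (fraction_B * property_B)
Step 1: Contribution A = 40/100 * 0.16 W/m*K = 0.064 W/m*K
Step 2: Contribution B = 60/100 * 0.11 W/m*K = 0.066 W/m*K
Step 3: Blend thermal conductivity = 0.064 + 0.066 = 0.13 W/m*K

0.13 W/m*K


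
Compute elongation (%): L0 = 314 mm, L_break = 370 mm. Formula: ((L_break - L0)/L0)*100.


Formula: Elongation (%) = ((L_break - L0) / L0) * 100
Step 1: Extension = 370 - 314 = 56 mm
Step 2: Elongation = (56 / 314) * 100
Step 3: Elongation = 0.178344 * 100 = 17.8344% ≈ 17.8%

17.8%


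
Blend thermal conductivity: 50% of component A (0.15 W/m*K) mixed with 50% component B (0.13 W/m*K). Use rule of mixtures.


Formula: Blend property = (fraction_A * property_A) + (fraction_B * property_B)
Step 1: Contribution A = 50/100 * 0.15 W/m*K = 0.075 W/m*K
Step 2: Contribution B = 50/100 * 0.13 W/m*K = 0.065 W/m*K
Step 3: Blend thermal conductivity = 0.075 + 0.065 = 0.14 W/m*K

0.14 W/m*K


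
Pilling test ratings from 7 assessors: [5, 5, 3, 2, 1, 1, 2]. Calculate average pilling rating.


Formula: Mean = sum / count
Sum = 5 + 5 + 3 + 2 + 1 + 1 + 2 = 19
Mean = 19 / 7 = 2.7

2.7


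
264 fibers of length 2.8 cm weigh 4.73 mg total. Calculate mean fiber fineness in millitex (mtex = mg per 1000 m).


Formula: fineness (mtex) = mass (mg) / total length (km) = (mass_mg / total_length_m) * 1000
Step 1: Convert fiber length: 2.8 cm = 0.028 m
Step 2: Total fiber length = 264 * 0.028 = 7.392 m
Step 3: Linear density = 4.73 mg / 7.392 m = 0.6399 mg/m
Step 4: fineness = 0.6399 * 1000 = 639.9 mtex

639.9 mtex


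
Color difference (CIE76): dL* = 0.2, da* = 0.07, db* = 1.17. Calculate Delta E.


Formula: Delta E = sqrt(dL*^2 + da*^2 + db*^2)
Step 1: dL*^2 = 0.2^2 = 0.04
Step 2: da*^2 = 0.07^2 = 0.0049
Step 3: db*^2 = 1.17^2 = 1.3689
Step 4: Sum = 0.04 + 0.0049 + 1.3689 = 1.4138
Step 5: Delta E = sqrt(1.4138) = 1.19

1.19 Delta E


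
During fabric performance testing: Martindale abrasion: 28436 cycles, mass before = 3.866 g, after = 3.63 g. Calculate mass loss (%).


Formula: Mass loss% = ((m_before - m_after) / m_before) * 100
Step 1: Mass loss = 3.866 - 3.63 = 0.236 g
Step 2: Ratio = 0.236 / 3.866 = 0.061045
Step 3: Mass loss% = 0.061045 * 100 = 6.1045% ≈ 6.10%

6.10%


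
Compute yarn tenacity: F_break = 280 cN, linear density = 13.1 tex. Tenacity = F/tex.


Formula: Tenacity = Breaking force / Linear density
Tenacity = 280 cN / 13.1 tex
Tenacity = 21.37 cN/tex

21.37 cN/tex


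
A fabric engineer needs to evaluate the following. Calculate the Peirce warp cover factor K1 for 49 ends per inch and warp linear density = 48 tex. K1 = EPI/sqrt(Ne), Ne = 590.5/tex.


Formula: K1 = EPI / sqrt(Ne), with Ne = 590.5 / tex_warp
Step 1: Ne = 590.5 / 48 = 12.302
Step 2: sqrt(Ne) = sqrt(12.302) = 3.5074
Step 3: K1 = 49 / 3.5074 = 14.0

14.0


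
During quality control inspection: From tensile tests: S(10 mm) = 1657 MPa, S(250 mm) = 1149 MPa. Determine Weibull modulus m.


Formula: m = ln(L1/L2) / ln(S2/S1)
Step 1: ln(L1/L2) = ln(10/250) = -3.21888
Step 2: S2/S1 = 1149/1657 = 0.69342
Step 3: ln(S2/S1) = ln(0.69342) = -0.36612
Step 4: m = -3.21888 / -0.36612 = 8.79

8.79 (Weibull m)


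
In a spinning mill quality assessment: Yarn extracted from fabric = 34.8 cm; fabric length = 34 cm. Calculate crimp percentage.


Formula: Crimp% = ((L_yarn - L_fabric) / L_fabric) * 100
Step 1: Extension = 34.8 - 34 = 0.8 cm
Step 2: Crimp% = (0.8 / 34) * 100
Step 3: Crimp% = 0.023529 * 100 = 2.3529% ≈ 2.4%

2.4%


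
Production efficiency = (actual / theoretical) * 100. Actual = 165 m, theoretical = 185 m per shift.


Formula: Efficiency% = (Actual output / Theoretical output) * 100
Efficiency% = (165 / 185) * 100
Efficiency% = 0.891892 * 100 = 89.1892% ≈ 89.2%

89.2%


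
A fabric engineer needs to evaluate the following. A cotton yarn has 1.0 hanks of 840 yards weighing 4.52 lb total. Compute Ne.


Formula: Ne = hanks / mass_lb
Substituting: Ne = 1.0 / 4.52
Ne = 0.2

0.2 Ne


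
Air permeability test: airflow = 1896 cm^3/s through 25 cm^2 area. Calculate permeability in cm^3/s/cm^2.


Formula: Air Permeability = Airflow / Test Area
AP = 1896 cm^3/s / 25 cm^2
AP = 75.8 cm^3/s/cm^2

75.8 cm^3/s/cm^2


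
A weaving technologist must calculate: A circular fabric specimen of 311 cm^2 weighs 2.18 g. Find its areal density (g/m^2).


Formula: GSM = mass_g / area_m2
Step 1: Convert area: 311 cm^2 = 311 / 10000 = 0.0311 m^2
Step 2: GSM = 2.18 g / 0.0311 m^2 = 70.1 g/m^2

70.1 g/m^2


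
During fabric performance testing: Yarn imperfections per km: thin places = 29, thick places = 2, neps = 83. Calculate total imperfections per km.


Formula: Total = thin places + thick places + neps
Total = 29 + 2 + 83
Total = 114 imperfections/km

114 imperfections/km


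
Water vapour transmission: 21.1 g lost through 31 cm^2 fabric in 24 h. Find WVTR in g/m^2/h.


Formula: WVTR = mass_loss / (area * time)
Step 1: Convert area: 31 cm^2 = 0.0031 m^2
Step 2: WVTR = 21.1 g / (0.0031 m^2 * 24 h)
Step 3: WVTR = 21.1 / 0.0744 = 283.6 g/m^2/h

283.6 g/m^2/h


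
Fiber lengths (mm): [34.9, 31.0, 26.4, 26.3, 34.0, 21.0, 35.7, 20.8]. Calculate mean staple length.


Formula: Mean = sum of lengths / count
Sum = 34.9 + 31.0 + 26.4 + 26.3 + 34.0 + 21.0 + 35.7 + 20.8
Sum = 230.1 mm
Mean = 230.1 / 8 = 28.76 mm

28.76 mm


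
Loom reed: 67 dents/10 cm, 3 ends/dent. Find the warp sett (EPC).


Formula: EPC = (dents per 10 cm * ends per dent) / 10
Step 1: Total ends per 10 cm = 67 * 3 = 201
Step 2: EPC = 201 / 10 = 20.1 ends/cm

20.1 ends/cm


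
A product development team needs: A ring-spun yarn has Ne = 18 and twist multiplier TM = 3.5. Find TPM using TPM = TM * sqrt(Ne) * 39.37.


Formula: TPM = TM * sqrt(Ne) * 39.37
Step 1: sqrt(Ne) = sqrt(18) = 4.2426
Step 2: TM * sqrt(Ne) = 3.5 * 4.2426 = 14.8491
Step 3: TPM = 14.8491 * 39.37 = 585 twists/m

585 twists/m


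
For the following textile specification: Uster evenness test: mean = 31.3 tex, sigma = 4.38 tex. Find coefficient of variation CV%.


Formula: CV% = (standard deviation / mean) * 100
Step 1: Ratio = 4.38 / 31.3 = 0.139936
Step 2: CV% = 0.139936 * 100 = 13.9936% ≈ 14.0%

14.0%


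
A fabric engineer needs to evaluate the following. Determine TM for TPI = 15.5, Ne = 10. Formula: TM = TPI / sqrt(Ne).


Formula: TM = TPI / sqrt(Ne)
Step 1: sqrt(Ne) = sqrt(10) = 3.1623
Step 2: TM = 15.5 / 3.1623 = 4.90

4.90 TM


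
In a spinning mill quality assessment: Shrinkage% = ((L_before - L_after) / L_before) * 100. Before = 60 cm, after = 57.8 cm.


Formula: Shrinkage% = ((L_before - L_after) / L_before) * 100
Step 1: Shrinkage = 60 - 57.8 = 2.2 cm
Step 2: Shrinkage% = (2.2 / 60) * 100
Step 3: Shrinkage% = 0.036667 * 100 = 3.6667% ≈ 3.7%

3.7%


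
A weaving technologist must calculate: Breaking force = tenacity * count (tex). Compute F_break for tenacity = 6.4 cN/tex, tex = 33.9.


Formula: Breaking force = Tenacity * Linear density
F = 6.4 cN/tex * 33.9 tex
F = 216.96 cN

216.96 cN


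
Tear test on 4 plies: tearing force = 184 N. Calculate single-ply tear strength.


Formula: Per-ply strength = Total force / Number of plies
Per-ply = 184 N / 4
Per-ply = 46 N

46 N


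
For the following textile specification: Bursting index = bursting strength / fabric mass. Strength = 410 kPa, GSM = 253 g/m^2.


Formula: Bursting Index = Bursting Strength / Fabric GSM
BI = 410 kPa / 253 g/m^2
BI = 1.621 kPa/(g/m^2)

1.621 kPa/(g/m^2)


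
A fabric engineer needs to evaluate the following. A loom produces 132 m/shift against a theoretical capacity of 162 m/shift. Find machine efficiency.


Formula: Efficiency% = (Actual output / Theoretical output) * 100
Efficiency% = (132 / 162) * 100
Efficiency% = 0.814815 * 100 = 81.4815% ≈ 81.5%

81.5%


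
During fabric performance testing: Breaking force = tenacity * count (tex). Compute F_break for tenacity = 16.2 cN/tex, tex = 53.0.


Formula: Breaking force = Tenacity * Linear density
F = 16.2 cN/tex * 53.0 tex
F = 858.60 cN

858.60 cN


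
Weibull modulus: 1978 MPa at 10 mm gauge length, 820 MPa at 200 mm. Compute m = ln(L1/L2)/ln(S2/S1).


Formula: m = ln(L1/L2) / ln(S2/S1)
Step 1: ln(L1/L2) = ln(10/200) = -2.99573
Step 2: S2/S1 = 820/1978 = 0.41456
Step 3: ln(S2/S1) = ln(0.41456) = -0.88054
Step 4: m = -2.99573 / -0.88054 = 3.40

3.40 (Weibull m)


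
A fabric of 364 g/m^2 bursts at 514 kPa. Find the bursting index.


Formula: Bursting Index = Bursting Strength / Fabric GSM
BI = 514 kPa / 364 g/m^2
BI = 1.412 kPa/(g/m^2)

1.412 kPa/(g/m^2)


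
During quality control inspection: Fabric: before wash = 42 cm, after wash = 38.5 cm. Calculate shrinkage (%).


Formula: Shrinkage% = ((L_before - L_after) / L_before) * 100
Step 1: Shrinkage = 42 - 38.5 = 3.5 cm
Step 2: Shrinkage% = (3.5 / 42) * 100
Step 3: Shrinkage% = 0.083333 * 100 = 8.3333% ≈ 8.3%

8.3%


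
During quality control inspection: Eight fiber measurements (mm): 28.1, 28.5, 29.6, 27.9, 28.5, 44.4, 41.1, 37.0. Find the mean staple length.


Formula: Mean = sum of lengths / count
Sum = 28.1 + 28.5 + 29.6 + 27.9 + 28.5 + 44.4 + 41.1 + 37.0
Sum = 265.1 mm
Mean = 265.1 / 8 = 33.14 mm

33.14 mm


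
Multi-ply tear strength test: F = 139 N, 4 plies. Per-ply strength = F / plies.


Formula: Per-ply strength = Total force / Number of plies
Per-ply = 139 N / 4
Per-ply = 34.75 N

34.75 N


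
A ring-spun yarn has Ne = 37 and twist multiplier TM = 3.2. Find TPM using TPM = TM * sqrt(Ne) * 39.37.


Formula: TPM = TM * sqrt(Ne) * 39.37
Step 1: sqrt(Ne) = sqrt(37) = 6.0828
Step 2: TM * sqrt(Ne) = 3.2 * 6.0828 = 19.465
Step 3: TPM = 19.465 * 39.37 = 766 twists/m

766 twists/m


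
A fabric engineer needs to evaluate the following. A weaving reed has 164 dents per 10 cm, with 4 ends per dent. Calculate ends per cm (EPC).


Formula: EPC = (dents per 10 cm * ends per dent) / 10
Step 1: Total ends per 10 cm = 164 * 4 = 656
Step 2: EPC = 656 / 10 = 65.6 ends/cm

65.6 ends/cm


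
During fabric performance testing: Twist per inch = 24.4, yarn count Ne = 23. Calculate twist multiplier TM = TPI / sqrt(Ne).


Formula: TM = TPI / sqrt(Ne)
Step 1: sqrt(Ne) = sqrt(23) = 4.7958
Step 2: TM = 24.4 / 4.7958 = 5.09

5.09 TM


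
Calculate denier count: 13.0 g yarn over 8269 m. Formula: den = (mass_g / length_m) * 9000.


Formula: den = (mass_g / length_m) * 9000
Substituting: den = (13.0 / 8269) * 9000
Intermediate: 13.0 / 8269 = 0.00157214 g/m
den = 0.00157214 * 9000 = 14.1 denier

14.1 denier


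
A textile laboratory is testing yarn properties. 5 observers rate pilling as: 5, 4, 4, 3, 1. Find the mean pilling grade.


Formula: Mean = sum / count
Sum = 5 + 4 + 4 + 3 + 1 = 17
Mean = 17 / 5 = 3.4

3.4


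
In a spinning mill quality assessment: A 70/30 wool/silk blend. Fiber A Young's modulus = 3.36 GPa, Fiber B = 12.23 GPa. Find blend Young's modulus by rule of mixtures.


Formula: Blend property = (fraction_A * property_A) + (fraction_B * property_B)
Step 1: Contribution A = 70/100 * 3.36 GPa = 2.352 GPa
Step 2: Contribution B = 30/100 * 12.23 GPa = 3.669 GPa
Step 3: Blend Young's modulus = 2.352 + 3.669 = 6.021 GPa

6.021 GPa


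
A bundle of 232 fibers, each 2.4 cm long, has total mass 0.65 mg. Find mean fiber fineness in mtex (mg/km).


Formula: fineness (mtex) = mass (mg) / total length (km) = (mass_mg / total_length_m) * 1000
Step 1: Convert fiber length: 2.4 cm = 0.024 m
Step 2: Total fiber length = 232 * 0.024 = 5.568 m
Step 3: Linear density = 0.65 mg / 5.568 m = 0.1167 mg/m
Step 4: fineness = 0.1167 * 1000 = 116.7 mtex

116.7 mtex


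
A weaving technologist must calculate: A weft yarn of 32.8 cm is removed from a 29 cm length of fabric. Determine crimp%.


Formula: Crimp% = ((L_yarn - L_fabric) / L_fabric) * 100
Step 1: Extension = 32.8 - 29 = 3.8 cm
Step 2: Crimp% = (3.8 / 29) * 100
Step 3: Crimp% = 0.131034 * 100 = 13.1034% ≈ 13.1%

13.1%


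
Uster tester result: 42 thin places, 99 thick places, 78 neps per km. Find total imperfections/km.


Formula: Total = thin places + thick places + neps
Total = 42 + 99 + 78
Total = 219 imperfections/km

219 imperfections/km


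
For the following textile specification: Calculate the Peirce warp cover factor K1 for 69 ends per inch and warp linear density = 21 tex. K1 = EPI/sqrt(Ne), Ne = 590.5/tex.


Formula: K1 = EPI / sqrt(Ne), with Ne = 590.5 / tex_warp
Step 1: Ne = 590.5 / 21 = 28.119
Step 2: sqrt(Ne) = sqrt(28.119) = 5.3027
Step 3: K1 = 69 / 5.3027 = 13.0

13.0


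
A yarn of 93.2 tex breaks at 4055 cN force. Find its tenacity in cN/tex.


Formula: Tenacity = Breaking force / Linear density
Tenacity = 4055 cN / 93.2 tex
Tenacity = 43.51 cN/tex

43.51 cN/tex


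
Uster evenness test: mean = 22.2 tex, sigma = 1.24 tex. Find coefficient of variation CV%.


Formula: CV% = (standard deviation / mean) * 100
Step 1: Ratio = 1.24 / 22.2 = 0.055856
Step 2: CV% = 0.055856 * 100 = 5.5856% ≈ 5.6%

5.6%


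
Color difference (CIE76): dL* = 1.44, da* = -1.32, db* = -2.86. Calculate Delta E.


Formula: Delta E = sqrt(dL*^2 + da*^2 + db*^2)
Step 1: dL*^2 = 1.44^2 = 2.0736
Step 2: da*^2 = (-1.32)^2 = 1.7424
Step 3: db*^2 = (-2.86)^2 = 8.1796
Step 4: Sum = 2.0736 + 1.7424 + 8.1796 = 11.9956
Step 5: Delta E = sqrt(11.9956) = 3.46

3.46 Delta E


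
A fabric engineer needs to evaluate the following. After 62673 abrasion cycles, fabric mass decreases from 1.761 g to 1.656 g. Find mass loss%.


Formula: Mass loss% = ((m_before - m_after) / m_before) * 100
Step 1: Mass loss = 1.761 - 1.656 = 0.105 g
Step 2: Ratio = 0.105 / 1.761 = 0.0596252
Step 3: Mass loss% = 0.0596252 * 100 = 5.96252% ≈ 5.96%

5.96%


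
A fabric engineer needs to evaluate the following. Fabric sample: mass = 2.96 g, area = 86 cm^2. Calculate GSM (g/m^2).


Formula: GSM = mass_g / area_m2
Step 1: Convert area: 86 cm^2 = 86 / 10000 = 0.0086 m^2
Step 2: GSM = 2.96 g / 0.0086 m^2 = 344.2 g/m^2

344.2 g/m^2


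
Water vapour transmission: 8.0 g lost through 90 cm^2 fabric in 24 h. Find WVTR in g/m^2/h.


Formula: WVTR = mass_loss / (area * time)
Step 1: Convert area: 90 cm^2 = 0.009 m^2
Step 2: WVTR = 8.0 g / (0.009 m^2 * 24 h)
Step 3: WVTR = 8.0 / 0.216 = 37.0 g/m^2/h

37.0 g/m^2/h


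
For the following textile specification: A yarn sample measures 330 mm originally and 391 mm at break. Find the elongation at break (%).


Formula: Elongation (%) = ((L_break - L0) / L0) * 100
Step 1: Extension = 391 - 330 = 61 mm
Step 2: Elongation = (61 / 330) * 100
Step 3: Elongation = 0.184848 * 100 = 18.4848% ≈ 18.5%

18.5%


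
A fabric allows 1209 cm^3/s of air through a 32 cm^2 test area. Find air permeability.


Formula: Air Permeability = Airflow / Test Area
AP = 1209 cm^3/s / 32 cm^2
AP = 37.8 cm^3/s/cm^2

37.8 cm^3/s/cm^2


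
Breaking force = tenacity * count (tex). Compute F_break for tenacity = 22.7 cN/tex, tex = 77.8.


Formula: Breaking force = Tenacity * Linear density
F = 22.7 cN/tex * 77.8 tex
F = 1766.06 cN

1766.06 cN


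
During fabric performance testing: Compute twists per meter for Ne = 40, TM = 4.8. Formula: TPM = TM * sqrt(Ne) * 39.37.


Formula: TPM = TM * sqrt(Ne) * 39.37
Step 1: sqrt(Ne) = sqrt(40) = 6.3246
Step 2: TM * sqrt(Ne) = 4.8 * 6.3246 = 30.3581
Step 3: TPM = 30.3581 * 39.37 = 1195 twists/m

1195 twists/m


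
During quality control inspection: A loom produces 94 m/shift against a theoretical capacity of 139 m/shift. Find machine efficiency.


Formula: Efficiency% = (Actual output / Theoretical output) * 100
Efficiency% = (94 / 139) * 100
Efficiency% = 0.676259 * 100 = 67.6259% ≈ 67.6%

67.6%


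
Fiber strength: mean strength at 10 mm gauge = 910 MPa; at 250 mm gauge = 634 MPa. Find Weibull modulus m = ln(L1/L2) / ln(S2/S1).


Formula: m = ln(L1/L2) / ln(S2/S1)
Step 1: ln(L1/L2) = ln(10/250) = -3.21888
Step 2: S2/S1 = 634/910 = 0.6967
Step 3: ln(S2/S1) = ln(0.6967) = -0.36140
Step 4: m = -3.21888 / -0.36140 = 8.91

8.91 (Weibull m)


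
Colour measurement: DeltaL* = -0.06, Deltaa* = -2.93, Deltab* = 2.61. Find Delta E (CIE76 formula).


Formula: Delta E = sqrt(dL*^2 + da*^2 + db*^2)
Step 1: dL*^2 = (-0.06)^2 = 0.0036
Step 2: da*^2 = (-2.93)^2 = 8.5849
Step 3: db*^2 = 2.61^2 = 6.8121
Step 4: Sum = 0.0036 + 8.5849 + 6.8121 = 15.4006
Step 5: Delta E = sqrt(15.4006) = 3.92

3.92 Delta E


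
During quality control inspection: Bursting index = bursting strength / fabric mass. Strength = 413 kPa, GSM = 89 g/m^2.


Formula: Bursting Index = Bursting Strength / Fabric GSM
BI = 413 kPa / 89 g/m^2
BI = 4.640 kPa/(g/m^2)

4.640 kPa/(g/m^2)


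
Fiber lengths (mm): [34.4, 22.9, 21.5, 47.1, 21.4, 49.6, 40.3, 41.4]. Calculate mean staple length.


Formula: Mean = sum of lengths / count
Sum = 34.4 + 22.9 + 21.5 + 47.1 + 21.4 + 49.6 + 40.3 + 41.4
Sum = 278.6 mm
Mean = 278.6 / 8 = 34.83 mm

34.83 mm


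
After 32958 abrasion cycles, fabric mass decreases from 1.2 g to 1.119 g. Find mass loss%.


Formula: Mass loss% = ((m_before - m_after) / m_before) * 100
Step 1: Mass loss = 1.2 - 1.119 = 0.081 g
Step 2: Ratio = 0.081 / 1.2 = 0.0675
Step 3: Mass loss% = 0.0675 * 100 = 6.75%

6.75%


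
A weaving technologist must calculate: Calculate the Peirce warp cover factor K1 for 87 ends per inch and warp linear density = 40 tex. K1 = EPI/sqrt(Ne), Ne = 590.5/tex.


Formula: K1 = EPI / sqrt(Ne), with Ne = 590.5 / tex_warp
Step 1: Ne = 590.5 / 40 = 14.763
Step 2: sqrt(Ne) = sqrt(14.763) = 3.8423
Step 3: K1 = 87 / 3.8423 = 22.6

22.6


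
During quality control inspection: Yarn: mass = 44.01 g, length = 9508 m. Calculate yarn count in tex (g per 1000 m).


Formula: Tex = (mass_g / length_m) * 1000
Substituting: Tex = (44.01 / 9508) * 1000
Intermediate: 44.01 / 9508 = 0.00462873 g/m
Tex = 0.00462873 * 1000 = 4.63 tex

4.63 tex


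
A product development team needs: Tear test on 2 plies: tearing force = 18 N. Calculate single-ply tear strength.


Formula: Per-ply strength = Total force / Number of plies
Per-ply = 18 N / 2
Per-ply = 9 N

9 N


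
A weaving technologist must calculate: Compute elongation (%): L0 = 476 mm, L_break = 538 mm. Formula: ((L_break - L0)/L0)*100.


Formula: Elongation (%) = ((L_break - L0) / L0) * 100
Step 1: Extension = 538 - 476 = 62 mm
Step 2: Elongation = (62 / 476) * 100
Step 3: Elongation = 0.130252 * 100 = 13.0252% ≈ 13.0%

13.0%


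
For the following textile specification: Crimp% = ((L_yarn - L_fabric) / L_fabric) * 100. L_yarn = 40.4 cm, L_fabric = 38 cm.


Formula: Crimp% = ((L_yarn - L_fabric) / L_fabric) * 100
Step 1: Extension = 40.4 - 38 = 2.4 cm
Step 2: Crimp% = (2.4 / 38) * 100
Step 3: Crimp% = 0.063158 * 100 = 6.3158% ≈ 6.3%

6.3%


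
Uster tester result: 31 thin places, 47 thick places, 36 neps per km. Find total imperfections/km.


Formula: Total = thin places + thick places + neps
Total = 31 + 47 + 36
Total = 114 imperfections/km

114 imperfections/km


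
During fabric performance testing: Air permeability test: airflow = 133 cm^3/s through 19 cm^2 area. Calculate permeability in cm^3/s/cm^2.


Formula: Air Permeability = Airflow / Test Area
AP = 133 cm^3/s / 19 cm^2
AP = 7.0 cm^3/s/cm^2

7.0 cm^3/s/cm^2


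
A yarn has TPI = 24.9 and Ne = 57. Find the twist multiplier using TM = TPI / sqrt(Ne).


Formula: TM = TPI / sqrt(Ne)
Step 1: sqrt(Ne) = sqrt(57) = 7.5498
Step 2: TM = 24.9 / 7.5498 = 3.30

3.30 TM


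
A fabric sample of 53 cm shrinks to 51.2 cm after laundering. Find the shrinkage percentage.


Formula: Shrinkage% = ((L_before - L_after) / L_before) * 100
Step 1: Shrinkage = 53 - 51.2 = 1.8 cm
Step 2: Shrinkage% = (1.8 / 53) * 100
Step 3: Shrinkage% = 0.033962 * 100 = 3.3962% ≈ 3.4%

3.4%


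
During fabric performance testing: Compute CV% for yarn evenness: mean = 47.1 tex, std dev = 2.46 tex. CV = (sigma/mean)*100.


Formula: CV% = (standard deviation / mean) * 100
Step 1: Ratio = 2.46 / 47.1 = 0.052229
Step 2: CV% = 0.052229 * 100 = 5.2229% ≈ 5.2%

5.2%


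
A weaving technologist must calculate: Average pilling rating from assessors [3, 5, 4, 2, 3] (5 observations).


Formula: Mean = sum / count
Sum = 3 + 5 + 4 + 2 + 3 = 17
Mean = 17 / 5 = 3.4

3.4


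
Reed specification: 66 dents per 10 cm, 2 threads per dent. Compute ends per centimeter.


Formula: EPC = (dents per 10 cm * ends per dent) / 10
Step 1: Total ends per 10 cm = 66 * 2 = 132
Step 2: EPC = 132 / 10 = 13.2 ends/cm

13.2 ends/cm


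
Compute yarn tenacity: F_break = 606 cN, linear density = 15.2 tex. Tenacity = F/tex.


Formula: Tenacity = Breaking force / Linear density
Tenacity = 606 cN / 15.2 tex
Tenacity = 39.87 cN/tex

39.87 cN/tex


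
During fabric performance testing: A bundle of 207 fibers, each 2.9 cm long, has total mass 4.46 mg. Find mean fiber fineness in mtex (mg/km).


Formula: fineness (mtex) = mass (mg) / total length (km) = (mass_mg / total_length_m) * 1000
Step 1: Convert fiber length: 2.9 cm = 0.029 m
Step 2: Total fiber length = 207 * 0.029 = 6.003 m
Step 3: Linear density = 4.46 mg / 6.003 m = 0.7430 mg/m
Step 4: fineness = 0.7430 * 1000 = 743.0 mtex

743.0 mtex
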